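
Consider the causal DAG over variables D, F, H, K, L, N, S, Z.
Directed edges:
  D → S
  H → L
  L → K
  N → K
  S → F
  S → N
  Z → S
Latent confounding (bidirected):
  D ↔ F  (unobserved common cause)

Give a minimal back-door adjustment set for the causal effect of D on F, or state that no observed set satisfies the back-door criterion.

D→F: no observed back-door set.

desc(D)\{D}={F,K,N,S}; candidates ⊆ {H,L,Z}.
D↔F: latent back-door arc(s) into D.
size 0: {}; under {} D still reaches {F} ∋ F.
size 1: {H}, {L}, {Z}; under {H} D still reaches {F} ∋ F.
size 2: {H,L}, {H,Z}, {L,Z}; under {H,L} D still reaches {F} ∋ F.
D↔F cannot be blocked by any observed set — no back-door set.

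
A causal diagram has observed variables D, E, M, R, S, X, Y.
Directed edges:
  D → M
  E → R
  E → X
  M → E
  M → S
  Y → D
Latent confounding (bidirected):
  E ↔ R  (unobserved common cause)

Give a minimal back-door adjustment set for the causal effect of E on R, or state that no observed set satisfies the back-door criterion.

E→R: no observed back-door set.

desc(E)\{E}={R,X}; candidates ⊆ {D,M,S,Y}.
E↔R: latent back-door arc(s) into E.
size 0: {}; under {} E still reaches {D,M,R,S,Y} ∋ R.
size 1: {D}, {M}, {S} …(+1); under {D} E still reaches {M,R,S} ∋ R.
size 2: {D,M}, {D,S}, {D,Y} …(+3); under {D,M} E still reaches {R} ∋ R.
E↔R cannot be blocked by any observed set — no back-door set.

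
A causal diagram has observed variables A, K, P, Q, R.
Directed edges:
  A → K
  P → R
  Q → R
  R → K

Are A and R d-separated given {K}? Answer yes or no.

No — A and R are d-connected given {K}.

Bayes-Ball from A | {K} reaches {P,Q,R}.
R ∈ reach(A|{K}) ⇒ A ⊥̸ R | {K}.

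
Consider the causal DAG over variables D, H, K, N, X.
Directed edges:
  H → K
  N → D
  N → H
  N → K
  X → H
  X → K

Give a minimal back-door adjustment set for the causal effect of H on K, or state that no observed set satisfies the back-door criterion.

desc(H)\{H}={K}; candidates ⊆ {D,N,X}.
size 0: {}; under {} H still reaches {D,K,N,X} ∋ K.
size 1: {D}, {N}, {X}; under {D} H still reaches {K,N,X} ∋ K.
{N,X}: H⊥K given {N,X} in G with H→· removed — back-door holds.

H→K: minimal back-door set {N, X}.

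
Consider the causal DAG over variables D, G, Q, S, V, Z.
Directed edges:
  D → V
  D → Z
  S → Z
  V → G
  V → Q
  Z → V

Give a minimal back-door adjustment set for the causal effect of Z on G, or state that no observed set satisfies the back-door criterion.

Z→G: minimal back-door set {D}.

desc(Z)\{Z}={G,Q,V}; candidates ⊆ {D,S}.
size 0: {}; under {} Z still reaches {D,G,Q,S,V} ∋ G.
{D}: Z⊥G given {D} in G with Z→· removed — back-door holds.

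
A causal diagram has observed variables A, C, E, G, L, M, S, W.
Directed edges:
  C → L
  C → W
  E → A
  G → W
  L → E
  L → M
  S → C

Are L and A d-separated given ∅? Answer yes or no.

No — L and A are d-connected given ∅.

Bayes-Ball from L | ∅ reaches {A,C,E,M,S,W}.
A ∈ reach(L|∅) ⇒ L ⊥̸ A | ∅.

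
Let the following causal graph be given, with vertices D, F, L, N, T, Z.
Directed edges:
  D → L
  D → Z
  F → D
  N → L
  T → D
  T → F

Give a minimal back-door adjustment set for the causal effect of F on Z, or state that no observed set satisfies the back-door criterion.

F→Z: minimal back-door set {T}.

desc(F)\{F}={D,L,Z}; candidates ⊆ {N,T}.
size 0: {}; under {} F still reaches {D,L,T,Z} ∋ Z.
{T}: F⊥Z given {T} in G with F→· removed — back-door holds.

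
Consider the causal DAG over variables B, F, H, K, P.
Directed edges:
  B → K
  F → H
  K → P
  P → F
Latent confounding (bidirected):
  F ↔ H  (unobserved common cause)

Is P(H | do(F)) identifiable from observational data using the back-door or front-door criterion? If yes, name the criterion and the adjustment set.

P(H|do(F)): not identifiable (no BD/FD set).

desc(F)\{F}={H}; candidates ⊆ {B,K,P}.
F↔H: latent back-door arc(s) into F.
size 0: {}; under {} F still reaches {B,H,K,P} ∋ H.
size 1: {B}, {K}, {P}; under {B} F still reaches {H,K,P} ∋ H.
size 2: {B,K}, {B,P}, {K,P}; under {B,K} F still reaches {H,P} ∋ H.
F↔H cannot be blocked by any observed set — no back-door set.
No mediator lies on a directed F→…→H path.
Neither criterion identifies P(H|do(F)) in this graph.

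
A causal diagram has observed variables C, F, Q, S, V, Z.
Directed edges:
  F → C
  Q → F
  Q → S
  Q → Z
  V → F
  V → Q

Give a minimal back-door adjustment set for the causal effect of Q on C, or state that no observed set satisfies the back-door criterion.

desc(Q)\{Q}={C,F,S,Z}; candidates ⊆ {V}.
size 0: {}; under {} Q still reaches {C,F,V} ∋ C.
{V}: Q⊥C given {V} in G with Q→· removed — back-door holds.

Q→C: minimal back-door set {V}.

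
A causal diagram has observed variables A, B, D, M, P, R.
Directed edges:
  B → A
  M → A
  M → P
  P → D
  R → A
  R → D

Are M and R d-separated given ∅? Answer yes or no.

Bayes-Ball from M | ∅ reaches {A,D,P}.
R ∉ reach(M|∅) ⇒ M ⊥ R | ∅.

Yes — M ⊥ R | ∅.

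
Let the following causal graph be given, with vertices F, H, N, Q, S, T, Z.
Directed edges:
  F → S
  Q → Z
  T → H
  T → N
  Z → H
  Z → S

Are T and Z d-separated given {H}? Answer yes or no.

Bayes-Ball from T | {H} reaches {N,Q,S,Z}.
Z ∈ reach(T|{H}) ⇒ T ⊥̸ Z | {H}.

No — T and Z are d-connected given {H}.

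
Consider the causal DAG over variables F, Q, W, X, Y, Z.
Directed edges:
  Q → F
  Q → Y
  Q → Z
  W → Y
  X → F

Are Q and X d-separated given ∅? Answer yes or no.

Yes — Q ⊥ X | ∅.

Bayes-Ball from Q | ∅ reaches {F,Y,Z}.
X ∉ reach(Q|∅) ⇒ Q ⊥ X | ∅.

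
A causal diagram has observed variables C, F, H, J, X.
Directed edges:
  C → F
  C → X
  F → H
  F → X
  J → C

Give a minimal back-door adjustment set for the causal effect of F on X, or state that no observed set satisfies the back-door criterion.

desc(F)\{F}={H,X}; candidates ⊆ {C,J}.
size 0: {}; under {} F still reaches {C,J,X} ∋ X.
{C}: F⊥X given {C} in G with F→· removed — back-door holds.

F→X: minimal back-door set {C}.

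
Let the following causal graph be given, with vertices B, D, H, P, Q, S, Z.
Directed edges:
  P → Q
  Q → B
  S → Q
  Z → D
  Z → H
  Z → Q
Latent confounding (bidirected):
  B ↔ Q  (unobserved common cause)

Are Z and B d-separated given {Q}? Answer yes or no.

No — Z and B are d-connected given {Q}.

Bayes-Ball from Z | {Q} reaches {B,D,H,P,S}.
B ∈ reach(Z|{Q}) ⇒ Z ⊥̸ B | {Q}.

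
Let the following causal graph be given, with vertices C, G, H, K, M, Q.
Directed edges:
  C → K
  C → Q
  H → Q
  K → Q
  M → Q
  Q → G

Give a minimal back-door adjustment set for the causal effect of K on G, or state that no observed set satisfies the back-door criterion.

desc(K)\{K}={G,Q}; candidates ⊆ {C,H,M}.
size 0: {}; under {} K still reaches {C,G,Q} ∋ G.
{C}: K⊥G given {C} in G with K→· removed — back-door holds.

K→G: minimal back-door set {C}.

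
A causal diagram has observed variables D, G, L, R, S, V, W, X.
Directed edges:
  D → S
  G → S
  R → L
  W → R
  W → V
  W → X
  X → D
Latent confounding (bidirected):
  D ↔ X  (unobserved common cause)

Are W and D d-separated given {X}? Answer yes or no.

Bayes-Ball from W | {X} reaches {D,L,R,S,V}.
D ∈ reach(W|{X}) ⇒ W ⊥̸ D | {X}.

No — W and D are d-connected given {X}.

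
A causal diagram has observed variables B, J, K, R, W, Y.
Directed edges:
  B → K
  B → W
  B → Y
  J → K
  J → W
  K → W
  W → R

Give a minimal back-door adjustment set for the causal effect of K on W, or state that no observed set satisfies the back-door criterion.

K→W: minimal back-door set {B, J}.

desc(K)\{K}={R,W}; candidates ⊆ {B,J,Y}.
size 0: {}; under {} K still reaches {B,J,R,W,Y} ∋ W.
size 1: {B}, {J}, {Y}; under {B} K still reaches {J,R,W} ∋ W.
{B,J}: K⊥W given {B,J} in G with K→· removed — back-door holds.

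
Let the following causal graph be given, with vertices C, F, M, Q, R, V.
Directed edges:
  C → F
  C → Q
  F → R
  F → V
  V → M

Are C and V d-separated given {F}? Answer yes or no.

Yes — C ⊥ V | {F}.

Bayes-Ball from C | {F} reaches {Q}.
V ∉ reach(C|{F}) ⇒ C ⊥ V | {F}.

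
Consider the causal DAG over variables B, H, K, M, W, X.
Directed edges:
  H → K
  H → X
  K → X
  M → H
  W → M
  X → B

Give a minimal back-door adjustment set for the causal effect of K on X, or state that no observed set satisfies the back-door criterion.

K→X: minimal back-door set {H}.

desc(K)\{K}={B,X}; candidates ⊆ {H,M,W}.
size 0: {}; under {} K still reaches {B,H,M,W,X} ∋ X.
{H}: K⊥X given {H} in G with K→· removed — back-door holds.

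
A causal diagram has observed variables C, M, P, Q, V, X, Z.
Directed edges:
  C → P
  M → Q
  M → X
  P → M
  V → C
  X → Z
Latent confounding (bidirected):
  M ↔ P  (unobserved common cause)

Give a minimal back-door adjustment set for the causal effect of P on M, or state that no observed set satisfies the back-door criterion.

P→M: no observed back-door set.

desc(P)\{P}={M,Q,X,Z}; candidates ⊆ {C,V}.
P↔M: latent back-door arc(s) into P.
size 0: {}; under {} P still reaches {C,M,Q,V,X,Z} ∋ M.
size 1: {C}, {V}; under {C} P still reaches {M,Q,X,Z} ∋ M.
size 2: {C,V}; under {C,V} P still reaches {M,Q,X,Z} ∋ M.
P↔M cannot be blocked by any observed set — no back-door set.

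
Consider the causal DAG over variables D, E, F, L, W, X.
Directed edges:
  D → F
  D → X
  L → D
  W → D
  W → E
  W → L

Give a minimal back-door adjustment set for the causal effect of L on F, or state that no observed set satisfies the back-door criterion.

desc(L)\{L}={D,F,X}; candidates ⊆ {E,W}.
size 0: {}; under {} L still reaches {D,E,F,W,X} ∋ F.
{W}: L⊥F given {W} in G with L→· removed — back-door holds.

L→F: minimal back-door set {W}.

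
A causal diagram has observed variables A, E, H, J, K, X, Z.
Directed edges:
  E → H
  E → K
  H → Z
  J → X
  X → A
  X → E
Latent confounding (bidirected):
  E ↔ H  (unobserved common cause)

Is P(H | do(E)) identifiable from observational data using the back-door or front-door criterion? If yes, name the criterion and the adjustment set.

desc(E)\{E}={H,K,Z}; candidates ⊆ {A,J,X}.
E↔H: latent back-door arc(s) into E.
size 0: {}; under {} E still reaches {A,H,J,X,Z} ∋ H.
size 1: {A}, {J}, {X}; under {A} E still reaches {H,J,X,Z} ∋ H.
size 2: {A,J}, {A,X}, {J,X}; under {A,J} E still reaches {H,X,Z} ∋ H.
E↔H cannot be blocked by any observed set — no back-door set.
No mediator lies on a directed E→…→H path.
Neither criterion identifies P(H|do(E)) in this graph.

P(H|do(E)): not identifiable (no BD/FD set).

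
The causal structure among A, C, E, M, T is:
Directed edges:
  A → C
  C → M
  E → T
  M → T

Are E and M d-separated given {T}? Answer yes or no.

Bayes-Ball from E | {T} reaches {A,C,M}.
M ∈ reach(E|{T}) ⇒ E ⊥̸ M | {T}.

No — E and M are d-connected given {T}.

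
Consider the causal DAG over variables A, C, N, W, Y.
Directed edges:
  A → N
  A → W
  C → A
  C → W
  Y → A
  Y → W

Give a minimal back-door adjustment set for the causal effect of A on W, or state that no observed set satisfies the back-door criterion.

A→W: minimal back-door set {C, Y}.

desc(A)\{A}={N,W}; candidates ⊆ {C,Y}.
size 0: {}; under {} A still reaches {C,W,Y} ∋ W.
size 1: {C}, {Y}; under {C} A still reaches {W,Y} ∋ W.
{C,Y}: A⊥W given {C,Y} in G with A→· removed — back-door holds.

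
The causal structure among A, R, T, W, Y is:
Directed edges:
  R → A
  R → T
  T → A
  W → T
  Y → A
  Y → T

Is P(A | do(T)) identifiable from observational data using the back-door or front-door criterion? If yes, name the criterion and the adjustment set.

P(A|do(T)): backdoor, adjust for {R, Y}.

desc(T)\{T}={A}; candidates ⊆ {R,W,Y}.
size 0: {}; under {} T still reaches {A,R,W,Y} ∋ A.
size 1: {R}, {W}, {Y}; under {R} T still reaches {A,W,Y} ∋ A.
{R,Y}: T⊥A given {R,Y} in G with T→· removed — back-door holds.
P(A|do(T)) = Σ_{R,Y} P(A|T,R,Y)·P(R,Y).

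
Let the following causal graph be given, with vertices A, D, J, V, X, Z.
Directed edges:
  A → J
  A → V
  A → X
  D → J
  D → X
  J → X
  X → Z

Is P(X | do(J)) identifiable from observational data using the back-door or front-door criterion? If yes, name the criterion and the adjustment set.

desc(J)\{J}={X,Z}; candidates ⊆ {A,D,V}.
size 0: {}; under {} J still reaches {A,D,V,X,Z} ∋ X.
size 1: {A}, {D}, {V}; under {A} J still reaches {D,X,Z} ∋ X.
{A,D}: J⊥X given {A,D} in G with J→· removed — back-door holds.
P(X|do(J)) = Σ_{A,D} P(X|J,A,D)·P(A,D).

P(X|do(J)): backdoor, adjust for {A, D}.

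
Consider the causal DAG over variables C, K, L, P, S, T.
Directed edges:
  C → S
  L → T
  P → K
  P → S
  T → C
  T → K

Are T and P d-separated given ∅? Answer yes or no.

Bayes-Ball from T | ∅ reaches {C,K,L,S}.
P ∉ reach(T|∅) ⇒ T ⊥ P | ∅.

Yes — T ⊥ P | ∅.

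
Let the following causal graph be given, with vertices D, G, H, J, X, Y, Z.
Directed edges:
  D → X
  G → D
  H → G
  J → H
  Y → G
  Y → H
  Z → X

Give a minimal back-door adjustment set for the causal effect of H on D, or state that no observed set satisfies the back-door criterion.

H→D: minimal back-door set {Y}.

desc(H)\{H}={D,G,X}; candidates ⊆ {J,Y,Z}.
size 0: {}; under {} H still reaches {D,G,J,X,Y} ∋ D.
{Y}: H⊥D given {Y} in G with H→· removed — back-door holds.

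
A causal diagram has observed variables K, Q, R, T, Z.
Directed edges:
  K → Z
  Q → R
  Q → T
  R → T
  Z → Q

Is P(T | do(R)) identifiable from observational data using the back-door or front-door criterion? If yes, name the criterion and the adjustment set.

desc(R)\{R}={T}; candidates ⊆ {K,Q,Z}.
size 0: {}; under {} R still reaches {K,Q,T,Z} ∋ T.
{Q}: R⊥T given {Q} in G with R→· removed — back-door holds.
P(T|do(R)) = Σ_{Q} P(T|R,Q)·P(Q).

P(T|do(R)): backdoor, adjust for {Q}.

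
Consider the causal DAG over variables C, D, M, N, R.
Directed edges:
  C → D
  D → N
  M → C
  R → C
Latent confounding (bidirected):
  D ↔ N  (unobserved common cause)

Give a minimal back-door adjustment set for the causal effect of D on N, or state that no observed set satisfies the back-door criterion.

D→N: no observed back-door set.

desc(D)\{D}={N}; candidates ⊆ {C,M,R}.
D↔N: latent back-door arc(s) into D.
size 0: {}; under {} D still reaches {C,M,N,R} ∋ N.
size 1: {C}, {M}, {R}; under {C} D still reaches {N} ∋ N.
size 2: {C,M}, {C,R}, {M,R}; under {C,M} D still reaches {N} ∋ N.
D↔N cannot be blocked by any observed set — no back-door set.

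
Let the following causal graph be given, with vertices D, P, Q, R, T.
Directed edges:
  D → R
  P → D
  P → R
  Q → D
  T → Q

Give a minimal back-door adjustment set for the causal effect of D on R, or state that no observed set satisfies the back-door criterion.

D→R: minimal back-door set {P}.

desc(D)\{D}={R}; candidates ⊆ {P,Q,T}.
size 0: {}; under {} D still reaches {P,Q,R,T} ∋ R.
{P}: D⊥R given {P} in G with D→· removed — back-door holds.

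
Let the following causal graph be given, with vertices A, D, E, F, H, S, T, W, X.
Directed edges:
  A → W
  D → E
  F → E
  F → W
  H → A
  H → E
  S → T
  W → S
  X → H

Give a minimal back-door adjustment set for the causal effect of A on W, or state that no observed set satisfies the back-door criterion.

A→W: minimal back-door set ∅.

desc(A)\{A}={S,T,W}; candidates ⊆ {D,E,F,H,X}.
∅: A⊥W given ∅ in G with A→· removed — back-door holds.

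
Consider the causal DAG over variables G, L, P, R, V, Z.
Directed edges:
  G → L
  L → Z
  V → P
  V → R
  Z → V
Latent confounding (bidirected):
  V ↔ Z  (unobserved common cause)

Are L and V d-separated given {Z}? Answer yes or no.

Bayes-Ball from L | {Z} reaches {G,P,R,V}.
V ∈ reach(L|{Z}) ⇒ L ⊥̸ V | {Z}.

No — L and V are d-connected given {Z}.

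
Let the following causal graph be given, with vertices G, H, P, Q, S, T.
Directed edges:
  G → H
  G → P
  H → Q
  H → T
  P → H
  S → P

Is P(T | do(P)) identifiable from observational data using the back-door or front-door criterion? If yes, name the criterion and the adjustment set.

desc(P)\{P}={H,Q,T}; candidates ⊆ {G,S}.
size 0: {}; under {} P still reaches {G,H,Q,S,T} ∋ T.
{G}: P⊥T given {G} in G with P→· removed — back-door holds.
P(T|do(P)) = Σ_{G} P(T|P,G)·P(G).

P(T|do(P)): backdoor, adjust for {G}.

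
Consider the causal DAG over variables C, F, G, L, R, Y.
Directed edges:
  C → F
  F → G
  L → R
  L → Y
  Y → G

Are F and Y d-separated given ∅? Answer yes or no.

Bayes-Ball from F | ∅ reaches {C,G}.
Y ∉ reach(F|∅) ⇒ F ⊥ Y | ∅.

Yes — F ⊥ Y | ∅.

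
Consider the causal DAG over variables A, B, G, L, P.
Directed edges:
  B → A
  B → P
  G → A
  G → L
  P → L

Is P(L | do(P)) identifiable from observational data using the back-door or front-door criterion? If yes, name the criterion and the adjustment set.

P(L|do(P)): backdoor, adjust for ∅.

desc(P)\{P}={L}; candidates ⊆ {A,B,G}.
∅: P⊥L given ∅ in G with P→· removed — back-door holds.
P(L|do(P)) = P(L|P) — no adjustment needed.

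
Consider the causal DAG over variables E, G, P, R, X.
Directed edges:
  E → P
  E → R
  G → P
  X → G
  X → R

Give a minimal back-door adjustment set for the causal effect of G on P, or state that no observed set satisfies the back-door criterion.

G→P: minimal back-door set ∅.

desc(G)\{G}={P}; candidates ⊆ {E,R,X}.
∅: G⊥P given ∅ in G with G→· removed — back-door holds.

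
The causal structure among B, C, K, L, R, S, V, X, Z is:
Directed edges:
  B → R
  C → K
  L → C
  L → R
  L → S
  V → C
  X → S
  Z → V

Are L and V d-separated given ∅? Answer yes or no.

Bayes-Ball from L | ∅ reaches {C,K,R,S}.
V ∉ reach(L|∅) ⇒ L ⊥ V | ∅.

Yes — L ⊥ V | ∅.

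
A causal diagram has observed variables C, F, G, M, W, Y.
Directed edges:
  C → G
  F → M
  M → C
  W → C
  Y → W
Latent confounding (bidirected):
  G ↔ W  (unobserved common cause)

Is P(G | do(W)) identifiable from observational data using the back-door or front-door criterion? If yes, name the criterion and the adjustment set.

desc(W)\{W}={C,G}; candidates ⊆ {F,M,Y}.
W↔G: latent back-door arc(s) into W.
size 0: {}; under {} W still reaches {G,Y} ∋ G.
size 1: {F}, {M}, {Y}; under {F} W still reaches {G,Y} ∋ G.
size 2: {F,M}, {F,Y}, {M,Y}; under {F,M} W still reaches {G,Y} ∋ G.
W↔G cannot be blocked by any observed set — no back-door set.
{C}: (i) intercepts every directed W→G path; (ii) no back-door W→{C}; (iii) {W} blocks every back-door {C}→G. Front-door holds.
P(G|do(W)) = Σ_{C} P(C|W) Σ_{W'} P(G|C,W')P(W').

P(G|do(W)): frontdoor, adjust for {C}.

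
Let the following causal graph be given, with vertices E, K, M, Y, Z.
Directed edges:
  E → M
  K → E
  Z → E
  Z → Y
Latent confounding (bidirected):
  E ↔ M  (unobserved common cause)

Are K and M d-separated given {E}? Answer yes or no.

Bayes-Ball from K | {E} reaches {M,Y,Z}.
M ∈ reach(K|{E}) ⇒ K ⊥̸ M | {E}.

No — K and M are d-connected given {E}.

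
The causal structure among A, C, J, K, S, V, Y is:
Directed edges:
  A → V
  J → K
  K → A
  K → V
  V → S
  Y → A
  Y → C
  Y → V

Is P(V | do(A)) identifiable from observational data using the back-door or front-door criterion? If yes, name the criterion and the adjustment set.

desc(A)\{A}={S,V}; candidates ⊆ {C,J,K,Y}.
size 0: {}; under {} A still reaches {C,J,K,S,V,Y} ∋ V.
size 1: {C}, {J}, {K} …(+1); under {C} A still reaches {J,K,S,V,Y} ∋ V.
{K,Y}: A⊥V given {K,Y} in G with A→· removed — back-door holds.
P(V|do(A)) = Σ_{K,Y} P(V|A,K,Y)·P(K,Y).

P(V|do(A)): backdoor, adjust for {K, Y}.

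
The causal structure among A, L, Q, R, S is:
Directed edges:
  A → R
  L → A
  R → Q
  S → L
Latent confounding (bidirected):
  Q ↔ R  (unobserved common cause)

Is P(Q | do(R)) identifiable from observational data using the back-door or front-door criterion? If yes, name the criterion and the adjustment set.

P(Q|do(R)): not identifiable (no BD/FD set).

desc(R)\{R}={Q}; candidates ⊆ {A,L,S}.
R↔Q: latent back-door arc(s) into R.
size 0: {}; under {} R still reaches {A,L,Q,S} ∋ Q.
size 1: {A}, {L}, {S}; under {A} R still reaches {Q} ∋ Q.
size 2: {A,L}, {A,S}, {L,S}; under {A,L} R still reaches {Q} ∋ Q.
R↔Q cannot be blocked by any observed set — no back-door set.
No mediator lies on a directed R→…→Q path.
Neither criterion identifies P(Q|do(R)) in this graph.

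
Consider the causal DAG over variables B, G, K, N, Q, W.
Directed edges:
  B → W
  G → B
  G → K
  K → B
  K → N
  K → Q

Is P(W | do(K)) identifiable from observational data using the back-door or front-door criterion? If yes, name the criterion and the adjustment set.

desc(K)\{K}={B,N,Q,W}; candidates ⊆ {G}.
size 0: {}; under {} K still reaches {B,G,W} ∋ W.
{G}: K⊥W given {G} in G with K→· removed — back-door holds.
P(W|do(K)) = Σ_{G} P(W|K,G)·P(G).

P(W|do(K)): backdoor, adjust for {G}.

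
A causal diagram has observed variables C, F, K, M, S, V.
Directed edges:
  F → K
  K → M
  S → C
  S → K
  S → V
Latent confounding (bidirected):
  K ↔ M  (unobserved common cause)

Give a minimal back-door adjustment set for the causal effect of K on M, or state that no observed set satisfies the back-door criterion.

desc(K)\{K}={M}; candidates ⊆ {C,F,S,V}.
K↔M: latent back-door arc(s) into K.
size 0: {}; under {} K still reaches {C,F,M,S,V} ∋ M.
size 1: {C}, {F}, {S} …(+1); under {C} K still reaches {F,M,S,V} ∋ M.
size 2: {C,F}, {C,S}, {C,V} …(+3); under {C,F} K still reaches {M,S,V} ∋ M.
K↔M cannot be blocked by any observed set — no back-door set.

K→M: no observed back-door set.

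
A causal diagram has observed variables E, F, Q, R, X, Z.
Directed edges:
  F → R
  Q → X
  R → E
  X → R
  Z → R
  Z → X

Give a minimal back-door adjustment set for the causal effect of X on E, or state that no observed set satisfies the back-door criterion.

desc(X)\{X}={E,R}; candidates ⊆ {F,Q,Z}.
size 0: {}; under {} X still reaches {E,Q,R,Z} ∋ E.
{Z}: X⊥E given {Z} in G with X→· removed — back-door holds.

X→E: minimal back-door set {Z}.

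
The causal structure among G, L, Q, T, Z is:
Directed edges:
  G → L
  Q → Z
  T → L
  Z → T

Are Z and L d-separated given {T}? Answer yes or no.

Bayes-Ball from Z | {T} reaches {Q}.
L ∉ reach(Z|{T}) ⇒ Z ⊥ L | {T}.

Yes — Z ⊥ L | {T}.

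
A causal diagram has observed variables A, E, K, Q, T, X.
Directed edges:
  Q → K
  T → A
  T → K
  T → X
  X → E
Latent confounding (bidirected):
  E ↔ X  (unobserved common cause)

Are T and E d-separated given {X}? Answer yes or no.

No — T and E are d-connected given {X}.

Bayes-Ball from T | {X} reaches {A,E,K}.
E ∈ reach(T|{X}) ⇒ T ⊥̸ E | {X}.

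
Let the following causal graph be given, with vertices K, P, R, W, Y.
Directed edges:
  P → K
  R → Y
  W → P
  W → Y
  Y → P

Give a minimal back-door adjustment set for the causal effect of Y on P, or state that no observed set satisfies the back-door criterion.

desc(Y)\{Y}={K,P}; candidates ⊆ {R,W}.
size 0: {}; under {} Y still reaches {K,P,R,W} ∋ P.
{W}: Y⊥P given {W} in G with Y→· removed — back-door holds.

Y→P: minimal back-door set {W}.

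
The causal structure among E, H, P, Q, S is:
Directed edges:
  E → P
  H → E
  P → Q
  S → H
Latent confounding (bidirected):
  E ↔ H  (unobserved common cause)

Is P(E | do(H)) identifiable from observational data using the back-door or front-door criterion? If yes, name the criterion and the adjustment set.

desc(H)\{H}={E,P,Q}; candidates ⊆ {S}.
H↔E: latent back-door arc(s) into H.
size 0: {}; under {} H still reaches {E,P,Q,S} ∋ E.
size 1: {S}; under {S} H still reaches {E,P,Q} ∋ E.
H↔E cannot be blocked by any observed set — no back-door set.
No mediator lies on a directed H→…→E path.
Neither criterion identifies P(E|do(H)) in this graph.

P(E|do(H)): not identifiable (no BD/FD set).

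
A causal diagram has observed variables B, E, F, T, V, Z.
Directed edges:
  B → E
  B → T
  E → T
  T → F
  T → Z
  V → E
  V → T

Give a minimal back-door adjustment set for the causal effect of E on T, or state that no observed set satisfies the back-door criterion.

E→T: minimal back-door set {B, V}.

desc(E)\{E}={F,T,Z}; candidates ⊆ {B,V}.
size 0: {}; under {} E still reaches {B,F,T,V,Z} ∋ T.
size 1: {B}, {V}; under {B} E still reaches {F,T,V,Z} ∋ T.
{B,V}: E⊥T given {B,V} in G with E→· removed — back-door holds.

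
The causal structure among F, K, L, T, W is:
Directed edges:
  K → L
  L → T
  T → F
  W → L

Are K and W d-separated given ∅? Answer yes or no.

Bayes-Ball from K | ∅ reaches {F,L,T}.
W ∉ reach(K|∅) ⇒ K ⊥ W | ∅.

Yes — K ⊥ W | ∅.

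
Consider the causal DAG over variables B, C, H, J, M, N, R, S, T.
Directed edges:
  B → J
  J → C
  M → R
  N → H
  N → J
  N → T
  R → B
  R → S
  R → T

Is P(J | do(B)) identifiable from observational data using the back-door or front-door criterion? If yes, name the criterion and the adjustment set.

desc(B)\{B}={C,J}; candidates ⊆ {H,M,N,R,S,T}.
∅: B⊥J given ∅ in G with B→· removed — back-door holds.
P(J|do(B)) = P(J|B) — no adjustment needed.

P(J|do(B)): backdoor, adjust for ∅.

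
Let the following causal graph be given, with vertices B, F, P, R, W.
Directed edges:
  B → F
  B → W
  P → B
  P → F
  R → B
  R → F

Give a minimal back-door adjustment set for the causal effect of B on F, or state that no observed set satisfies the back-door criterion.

desc(B)\{B}={F,W}; candidates ⊆ {P,R}.
size 0: {}; under {} B still reaches {F,P,R} ∋ F.
size 1: {P}, {R}; under {P} B still reaches {F,R} ∋ F.
{P,R}: B⊥F given {P,R} in G with B→· removed — back-door holds.

B→F: minimal back-door set {P, R}.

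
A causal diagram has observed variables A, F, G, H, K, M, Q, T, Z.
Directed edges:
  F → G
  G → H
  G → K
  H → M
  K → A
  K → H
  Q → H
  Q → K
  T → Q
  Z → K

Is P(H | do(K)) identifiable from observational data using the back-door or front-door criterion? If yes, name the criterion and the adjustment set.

desc(K)\{K}={A,H,M}; candidates ⊆ {F,G,Q,T,Z}.
size 0: {}; under {} K still reaches {F,G,H,M,Q,T,Z} ∋ H.
size 1: {F}, {G}, {Q} …(+2); under {F} K still reaches {G,H,M,Q,T,Z} ∋ H.
{G,Q}: K⊥H given {G,Q} in G with K→· removed — back-door holds.
P(H|do(K)) = Σ_{G,Q} P(H|K,G,Q)·P(G,Q).

P(H|do(K)): backdoor, adjust for {G, Q}.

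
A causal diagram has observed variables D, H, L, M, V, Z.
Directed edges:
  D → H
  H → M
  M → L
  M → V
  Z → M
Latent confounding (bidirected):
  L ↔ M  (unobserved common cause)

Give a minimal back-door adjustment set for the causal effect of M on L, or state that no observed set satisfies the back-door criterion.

M→L: no observed back-door set.

desc(M)\{M}={L,V}; candidates ⊆ {D,H,Z}.
M↔L: latent back-door arc(s) into M.
size 0: {}; under {} M still reaches {D,H,L,Z} ∋ L.
size 1: {D}, {H}, {Z}; under {D} M still reaches {H,L,Z} ∋ L.
size 2: {D,H}, {D,Z}, {H,Z}; under {D,H} M still reaches {L,Z} ∋ L.
M↔L cannot be blocked by any observed set — no back-door set.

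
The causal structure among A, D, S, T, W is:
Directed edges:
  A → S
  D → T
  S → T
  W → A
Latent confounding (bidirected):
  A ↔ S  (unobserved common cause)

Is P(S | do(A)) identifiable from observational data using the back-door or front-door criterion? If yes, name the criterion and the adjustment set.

P(S|do(A)): not identifiable (no BD/FD set).

desc(A)\{A}={S,T}; candidates ⊆ {D,W}.
A↔S: latent back-door arc(s) into A.
size 0: {}; under {} A still reaches {S,T,W} ∋ S.
size 1: {D}, {W}; under {D} A still reaches {S,T,W} ∋ S.
size 2: {D,W}; under {D,W} A still reaches {S,T} ∋ S.
A↔S cannot be blocked by any observed set — no back-door set.
No mediator lies on a directed A→…→S path.
Neither criterion identifies P(S|do(A)) in this graph.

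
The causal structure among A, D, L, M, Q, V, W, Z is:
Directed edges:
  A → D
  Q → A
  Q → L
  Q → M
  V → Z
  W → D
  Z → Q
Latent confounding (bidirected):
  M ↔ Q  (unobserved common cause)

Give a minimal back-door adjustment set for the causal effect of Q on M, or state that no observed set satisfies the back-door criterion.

desc(Q)\{Q}={A,D,L,M}; candidates ⊆ {V,W,Z}.
Q↔M: latent back-door arc(s) into Q.
size 0: {}; under {} Q still reaches {M,V,Z} ∋ M.
size 1: {V}, {W}, {Z}; under {V} Q still reaches {M,Z} ∋ M.
size 2: {V,W}, {V,Z}, {W,Z}; under {V,W} Q still reaches {M,Z} ∋ M.
Q↔M cannot be blocked by any observed set — no back-door set.

Q→M: no observed back-door set.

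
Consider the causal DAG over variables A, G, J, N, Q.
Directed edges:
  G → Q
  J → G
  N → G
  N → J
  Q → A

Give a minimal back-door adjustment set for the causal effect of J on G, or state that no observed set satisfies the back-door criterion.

desc(J)\{J}={A,G,Q}; candidates ⊆ {N}.
size 0: {}; under {} J still reaches {A,G,N,Q} ∋ G.
{N}: J⊥G given {N} in G with J→· removed — back-door holds.

J→G: minimal back-door set {N}.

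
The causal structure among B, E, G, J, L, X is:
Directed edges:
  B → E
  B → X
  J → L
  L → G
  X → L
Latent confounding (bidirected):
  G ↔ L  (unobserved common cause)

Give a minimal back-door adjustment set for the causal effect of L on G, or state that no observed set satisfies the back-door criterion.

desc(L)\{L}={G}; candidates ⊆ {B,E,J,X}.
L↔G: latent back-door arc(s) into L.
size 0: {}; under {} L still reaches {B,E,G,J,X} ∋ G.
size 1: {B}, {E}, {J} …(+1); under {B} L still reaches {G,J,X} ∋ G.
size 2: {B,E}, {B,J}, {B,X} …(+3); under {B,E} L still reaches {G,J,X} ∋ G.
L↔G cannot be blocked by any observed set — no back-door set.

L→G: no observed back-door set.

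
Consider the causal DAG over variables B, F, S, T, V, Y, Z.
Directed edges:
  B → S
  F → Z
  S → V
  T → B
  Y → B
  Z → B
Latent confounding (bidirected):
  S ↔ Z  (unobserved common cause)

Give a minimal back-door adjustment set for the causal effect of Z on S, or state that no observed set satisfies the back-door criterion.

Z→S: no observed back-door set.

desc(Z)\{Z}={B,S,V}; candidates ⊆ {F,T,Y}.
Z↔S: latent back-door arc(s) into Z.
size 0: {}; under {} Z still reaches {F,S,V} ∋ S.
size 1: {F}, {T}, {Y}; under {F} Z still reaches {S,V} ∋ S.
size 2: {F,T}, {F,Y}, {T,Y}; under {F,T} Z still reaches {S,V} ∋ S.
Z↔S cannot be blocked by any observed set — no back-door set.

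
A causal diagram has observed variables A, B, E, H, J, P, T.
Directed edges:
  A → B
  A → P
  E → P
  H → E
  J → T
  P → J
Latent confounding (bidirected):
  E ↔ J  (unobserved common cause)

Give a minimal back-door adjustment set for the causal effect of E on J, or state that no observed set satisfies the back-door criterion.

E→J: no observed back-door set.

desc(E)\{E}={J,P,T}; candidates ⊆ {A,B,H}.
E↔J: latent back-door arc(s) into E.
size 0: {}; under {} E still reaches {H,J,T} ∋ J.
size 1: {A}, {B}, {H}; under {A} E still reaches {H,J,T} ∋ J.
size 2: {A,B}, {A,H}, {B,H}; under {A,B} E still reaches {H,J,T} ∋ J.
E↔J cannot be blocked by any observed set — no back-door set.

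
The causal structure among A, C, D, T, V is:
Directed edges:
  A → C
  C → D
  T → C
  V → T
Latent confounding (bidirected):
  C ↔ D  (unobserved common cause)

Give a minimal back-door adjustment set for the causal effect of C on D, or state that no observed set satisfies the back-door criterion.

C→D: no observed back-door set.

desc(C)\{C}={D}; candidates ⊆ {A,T,V}.
C↔D: latent back-door arc(s) into C.
size 0: {}; under {} C still reaches {A,D,T,V} ∋ D.
size 1: {A}, {T}, {V}; under {A} C still reaches {D,T,V} ∋ D.
size 2: {A,T}, {A,V}, {T,V}; under {A,T} C still reaches {D} ∋ D.
C↔D cannot be blocked by any observed set — no back-door set.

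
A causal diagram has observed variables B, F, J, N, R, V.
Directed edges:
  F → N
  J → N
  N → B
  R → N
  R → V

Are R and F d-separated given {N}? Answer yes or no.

No — R and F are d-connected given {N}.

Bayes-Ball from R | {N} reaches {F,J,V}.
F ∈ reach(R|{N}) ⇒ R ⊥̸ F | {N}.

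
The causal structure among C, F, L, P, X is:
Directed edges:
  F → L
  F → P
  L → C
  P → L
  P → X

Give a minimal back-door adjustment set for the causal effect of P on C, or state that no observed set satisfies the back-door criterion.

P→C: minimal back-door set {F}.

desc(P)\{P}={C,L,X}; candidates ⊆ {F}.
size 0: {}; under {} P still reaches {C,F,L} ∋ C.
{F}: P⊥C given {F} in G with P→· removed — back-door holds.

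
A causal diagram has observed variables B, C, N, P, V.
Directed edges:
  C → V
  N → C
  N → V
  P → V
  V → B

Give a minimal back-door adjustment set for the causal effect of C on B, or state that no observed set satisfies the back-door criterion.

desc(C)\{C}={B,V}; candidates ⊆ {N,P}.
size 0: {}; under {} C still reaches {B,N,V} ∋ B.
{N}: C⊥B given {N} in G with C→· removed — back-door holds.

C→B: minimal back-door set {N}.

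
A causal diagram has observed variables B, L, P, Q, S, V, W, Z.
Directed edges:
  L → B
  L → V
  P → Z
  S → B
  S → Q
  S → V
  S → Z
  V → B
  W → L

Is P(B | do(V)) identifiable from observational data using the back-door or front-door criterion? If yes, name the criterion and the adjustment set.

P(B|do(V)): backdoor, adjust for {L, S}.

desc(V)\{V}={B}; candidates ⊆ {L,P,Q,S,W,Z}.
size 0: {}; under {} V still reaches {B,L,Q,S,W,Z} ∋ B.
size 1: {L}, {P}, {Q} …(+3); under {L} V still reaches {B,Q,S,Z} ∋ B.
{L,S}: V⊥B given {L,S} in G with V→· removed — back-door holds.
P(B|do(V)) = Σ_{L,S} P(B|V,L,S)·P(L,S).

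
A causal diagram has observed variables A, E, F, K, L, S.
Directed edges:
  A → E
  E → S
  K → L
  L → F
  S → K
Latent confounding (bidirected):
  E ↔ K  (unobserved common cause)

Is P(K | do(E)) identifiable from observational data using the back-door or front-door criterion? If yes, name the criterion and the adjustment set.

desc(E)\{E}={F,K,L,S}; candidates ⊆ {A}.
E↔K: latent back-door arc(s) into E.
size 0: {}; under {} E still reaches {A,F,K,L} ∋ K.
size 1: {A}; under {A} E still reaches {F,K,L} ∋ K.
E↔K cannot be blocked by any observed set — no back-door set.
{S}: (i) intercepts every directed E→K path; (ii) no back-door E→{S}; (iii) {E} blocks every back-door {S}→K. Front-door holds.
P(K|do(E)) = Σ_{S} P(S|E) Σ_{E'} P(K|S,E')P(E').

P(K|do(E)): frontdoor, adjust for {S}.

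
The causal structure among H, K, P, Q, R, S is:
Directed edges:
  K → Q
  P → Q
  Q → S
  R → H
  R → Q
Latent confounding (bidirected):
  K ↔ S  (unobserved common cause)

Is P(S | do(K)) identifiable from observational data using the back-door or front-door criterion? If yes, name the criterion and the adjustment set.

desc(K)\{K}={Q,S}; candidates ⊆ {H,P,R}.
K↔S: latent back-door arc(s) into K.
size 0: {}; under {} K still reaches {S} ∋ S.
size 1: {H}, {P}, {R}; under {H} K still reaches {S} ∋ S.
size 2: {H,P}, {H,R}, {P,R}; under {H,P} K still reaches {S} ∋ S.
K↔S cannot be blocked by any observed set — no back-door set.
{Q}: (i) intercepts every directed K→S path; (ii) no back-door K→{Q}; (iii) {K} blocks every back-door {Q}→S. Front-door holds.
P(S|do(K)) = Σ_{Q} P(Q|K) Σ_{K'} P(S|Q,K')P(K').

P(S|do(K)): frontdoor, adjust for {Q}.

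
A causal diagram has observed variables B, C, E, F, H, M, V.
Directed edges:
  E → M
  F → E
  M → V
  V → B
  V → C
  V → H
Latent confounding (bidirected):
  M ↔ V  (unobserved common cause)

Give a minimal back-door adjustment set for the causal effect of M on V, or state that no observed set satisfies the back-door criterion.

desc(M)\{M}={B,C,H,V}; candidates ⊆ {E,F}.
M↔V: latent back-door arc(s) into M.
size 0: {}; under {} M still reaches {B,C,E,F,H,V} ∋ V.
size 1: {E}, {F}; under {E} M still reaches {B,C,H,V} ∋ V.
size 2: {E,F}; under {E,F} M still reaches {B,C,H,V} ∋ V.
M↔V cannot be blocked by any observed set — no back-door set.

M→V: no observed back-door set.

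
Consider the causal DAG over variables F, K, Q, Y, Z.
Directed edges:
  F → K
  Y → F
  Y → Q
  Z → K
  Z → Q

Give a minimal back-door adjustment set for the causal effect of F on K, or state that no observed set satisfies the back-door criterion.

desc(F)\{F}={K}; candidates ⊆ {Q,Y,Z}.
∅: F⊥K given ∅ in G with F→· removed — back-door holds.

F→K: minimal back-door set ∅.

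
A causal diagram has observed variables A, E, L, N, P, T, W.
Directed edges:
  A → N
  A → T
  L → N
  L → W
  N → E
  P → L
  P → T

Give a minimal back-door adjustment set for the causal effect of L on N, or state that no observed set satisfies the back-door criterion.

desc(L)\{L}={E,N,W}; candidates ⊆ {A,P,T}.
∅: L⊥N given ∅ in G with L→· removed — back-door holds.

L→N: minimal back-door set ∅.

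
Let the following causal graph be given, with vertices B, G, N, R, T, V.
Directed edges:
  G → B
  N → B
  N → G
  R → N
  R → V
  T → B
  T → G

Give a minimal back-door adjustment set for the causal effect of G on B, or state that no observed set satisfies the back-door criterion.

G→B: minimal back-door set {N, T}.

desc(G)\{G}={B}; candidates ⊆ {N,R,T,V}.
size 0: {}; under {} G still reaches {B,N,R,T,V} ∋ B.
size 1: {N}, {R}, {T} …(+1); under {N} G still reaches {B,T} ∋ B.
{N,T}: G⊥B given {N,T} in G with G→· removed — back-door holds.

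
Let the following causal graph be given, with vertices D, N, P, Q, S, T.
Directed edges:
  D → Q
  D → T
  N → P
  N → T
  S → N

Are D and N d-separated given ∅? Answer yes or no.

Yes — D ⊥ N | ∅.

Bayes-Ball from D | ∅ reaches {Q,T}.
N ∉ reach(D|∅) ⇒ D ⊥ N | ∅.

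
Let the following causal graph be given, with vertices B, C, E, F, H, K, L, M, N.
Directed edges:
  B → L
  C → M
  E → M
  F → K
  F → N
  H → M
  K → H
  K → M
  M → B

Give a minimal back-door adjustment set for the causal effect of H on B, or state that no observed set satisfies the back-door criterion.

desc(H)\{H}={B,L,M}; candidates ⊆ {C,E,F,K,N}.
size 0: {}; under {} H still reaches {B,F,K,L,M,N} ∋ B.
{K}: H⊥B given {K} in G with H→· removed — back-door holds.

H→B: minimal back-door set {K}.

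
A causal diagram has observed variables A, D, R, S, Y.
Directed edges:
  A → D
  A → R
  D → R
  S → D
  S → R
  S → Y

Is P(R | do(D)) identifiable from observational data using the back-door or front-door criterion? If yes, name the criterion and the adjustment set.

P(R|do(D)): backdoor, adjust for {A, S}.

desc(D)\{D}={R}; candidates ⊆ {A,S,Y}.
size 0: {}; under {} D still reaches {A,R,S,Y} ∋ R.
size 1: {A}, {S}, {Y}; under {A} D still reaches {R,S,Y} ∋ R.
{A,S}: D⊥R given {A,S} in G with D→· removed — back-door holds.
P(R|do(D)) = Σ_{A,S} P(R|D,A,S)·P(A,S).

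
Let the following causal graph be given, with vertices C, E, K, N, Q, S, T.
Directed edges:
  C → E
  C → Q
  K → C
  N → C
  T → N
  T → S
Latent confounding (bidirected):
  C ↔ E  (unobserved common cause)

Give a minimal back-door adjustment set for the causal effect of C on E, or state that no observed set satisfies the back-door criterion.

C→E: no observed back-door set.

desc(C)\{C}={E,Q}; candidates ⊆ {K,N,S,T}.
C↔E: latent back-door arc(s) into C.
size 0: {}; under {} C still reaches {E,K,N,S,T} ∋ E.
size 1: {K}, {N}, {S} …(+1); under {K} C still reaches {E,N,S,T} ∋ E.
size 2: {K,N}, {K,S}, {K,T} …(+3); under {K,N} C still reaches {E} ∋ E.
C↔E cannot be blocked by any observed set — no back-door set.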